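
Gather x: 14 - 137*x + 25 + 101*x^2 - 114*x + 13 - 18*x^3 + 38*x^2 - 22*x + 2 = -18*x^3 + 139*x^2 - 273*x + 54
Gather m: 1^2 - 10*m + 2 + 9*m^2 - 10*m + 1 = 9*m^2 - 20*m + 4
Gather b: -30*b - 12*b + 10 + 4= 14 - 42*b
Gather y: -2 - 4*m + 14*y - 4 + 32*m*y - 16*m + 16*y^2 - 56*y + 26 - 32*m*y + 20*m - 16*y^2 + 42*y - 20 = 0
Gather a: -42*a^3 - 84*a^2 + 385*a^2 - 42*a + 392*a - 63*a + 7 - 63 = -42*a^3 + 301*a^2 + 287*a - 56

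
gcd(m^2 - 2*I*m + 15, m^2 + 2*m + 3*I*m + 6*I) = m + 3*I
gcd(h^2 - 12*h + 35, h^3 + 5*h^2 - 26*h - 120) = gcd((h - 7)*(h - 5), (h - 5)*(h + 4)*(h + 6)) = h - 5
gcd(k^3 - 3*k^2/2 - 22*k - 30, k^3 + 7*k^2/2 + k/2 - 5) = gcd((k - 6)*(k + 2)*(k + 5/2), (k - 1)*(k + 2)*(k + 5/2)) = k^2 + 9*k/2 + 5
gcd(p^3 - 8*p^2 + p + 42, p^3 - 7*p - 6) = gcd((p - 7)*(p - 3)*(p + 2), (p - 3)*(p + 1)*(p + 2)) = p^2 - p - 6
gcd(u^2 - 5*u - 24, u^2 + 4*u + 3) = u + 3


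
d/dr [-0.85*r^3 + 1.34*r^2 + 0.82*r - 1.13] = -2.55*r^2 + 2.68*r + 0.82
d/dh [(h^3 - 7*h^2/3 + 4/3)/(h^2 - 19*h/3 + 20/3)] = (9*h^4 - 114*h^3 + 313*h^2 - 304*h + 76)/(9*h^4 - 114*h^3 + 481*h^2 - 760*h + 400)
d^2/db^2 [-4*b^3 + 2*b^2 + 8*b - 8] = 4 - 24*b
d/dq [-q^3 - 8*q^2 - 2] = q*(-3*q - 16)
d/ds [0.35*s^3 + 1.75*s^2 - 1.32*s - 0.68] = 1.05*s^2 + 3.5*s - 1.32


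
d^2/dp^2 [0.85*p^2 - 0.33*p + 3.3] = 1.70000000000000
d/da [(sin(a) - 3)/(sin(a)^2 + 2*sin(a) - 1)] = (6*sin(a) + cos(a)^2 + 4)*cos(a)/(2*sin(a) - cos(a)^2)^2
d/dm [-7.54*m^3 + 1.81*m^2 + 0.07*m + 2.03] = -22.62*m^2 + 3.62*m + 0.07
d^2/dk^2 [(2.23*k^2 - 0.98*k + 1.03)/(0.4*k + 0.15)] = (2.22044604925031e-16*k^2 + 0.54755)/(0.064*k^3 + 0.072*k^2 + 0.027*k + 0.003375)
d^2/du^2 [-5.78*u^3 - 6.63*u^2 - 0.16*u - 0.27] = -34.68*u - 13.26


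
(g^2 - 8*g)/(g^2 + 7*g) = (g - 8)/(g + 7)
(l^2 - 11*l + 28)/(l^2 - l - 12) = (l - 7)/(l + 3)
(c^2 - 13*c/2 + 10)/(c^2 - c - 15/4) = 2*(c - 4)/(2*c + 3)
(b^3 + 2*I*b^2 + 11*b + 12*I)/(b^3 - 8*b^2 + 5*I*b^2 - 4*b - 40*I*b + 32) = (b - 3*I)/(b - 8)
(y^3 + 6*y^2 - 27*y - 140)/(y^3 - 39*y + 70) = (y + 4)/(y - 2)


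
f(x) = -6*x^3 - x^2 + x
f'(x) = -18*x^2 - 2*x + 1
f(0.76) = -2.45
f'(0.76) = -10.92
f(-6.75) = 1792.97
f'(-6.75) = -805.62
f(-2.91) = 136.47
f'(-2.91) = -145.61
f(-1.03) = 4.47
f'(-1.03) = -16.04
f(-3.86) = 326.32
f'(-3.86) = -259.47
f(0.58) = -0.93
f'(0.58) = -6.22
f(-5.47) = 946.61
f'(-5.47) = -526.64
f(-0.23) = -0.21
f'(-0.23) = 0.51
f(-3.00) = 150.00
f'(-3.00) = -155.00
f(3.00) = -168.00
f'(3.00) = -167.00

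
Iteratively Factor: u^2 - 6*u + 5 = (u - 5)*(u - 1)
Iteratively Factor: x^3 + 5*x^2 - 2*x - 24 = (x + 3)*(x^2 + 2*x - 8) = (x - 2)*(x + 3)*(x + 4)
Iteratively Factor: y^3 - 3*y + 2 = (y - 1)*(y^2 + y - 2) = (y - 1)^2*(y + 2)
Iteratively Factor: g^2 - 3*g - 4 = (g + 1)*(g - 4)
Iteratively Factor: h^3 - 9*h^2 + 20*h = (h)*(h^2 - 9*h + 20) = h*(h - 4)*(h - 5)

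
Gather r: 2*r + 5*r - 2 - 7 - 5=7*r - 14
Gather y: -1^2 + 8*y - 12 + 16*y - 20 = 24*y - 33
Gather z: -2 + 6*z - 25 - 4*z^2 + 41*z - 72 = -4*z^2 + 47*z - 99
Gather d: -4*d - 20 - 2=-4*d - 22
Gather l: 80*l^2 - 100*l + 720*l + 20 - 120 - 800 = 80*l^2 + 620*l - 900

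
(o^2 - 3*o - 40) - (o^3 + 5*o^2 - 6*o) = -o^3 - 4*o^2 + 3*o - 40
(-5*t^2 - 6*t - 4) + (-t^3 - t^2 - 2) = -t^3 - 6*t^2 - 6*t - 6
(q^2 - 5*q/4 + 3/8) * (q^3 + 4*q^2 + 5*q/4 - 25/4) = q^5 + 11*q^4/4 - 27*q^3/8 - 101*q^2/16 + 265*q/32 - 75/32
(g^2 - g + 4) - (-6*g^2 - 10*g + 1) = 7*g^2 + 9*g + 3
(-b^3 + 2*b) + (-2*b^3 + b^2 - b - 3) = -3*b^3 + b^2 + b - 3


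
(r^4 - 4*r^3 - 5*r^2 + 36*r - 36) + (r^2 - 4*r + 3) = r^4 - 4*r^3 - 4*r^2 + 32*r - 33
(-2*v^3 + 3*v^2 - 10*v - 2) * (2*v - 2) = -4*v^4 + 10*v^3 - 26*v^2 + 16*v + 4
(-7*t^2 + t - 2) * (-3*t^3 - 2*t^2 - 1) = 21*t^5 + 11*t^4 + 4*t^3 + 11*t^2 - t + 2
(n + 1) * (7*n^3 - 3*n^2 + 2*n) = 7*n^4 + 4*n^3 - n^2 + 2*n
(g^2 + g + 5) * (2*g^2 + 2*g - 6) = 2*g^4 + 4*g^3 + 6*g^2 + 4*g - 30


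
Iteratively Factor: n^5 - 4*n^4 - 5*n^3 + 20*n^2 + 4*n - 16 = (n - 1)*(n^4 - 3*n^3 - 8*n^2 + 12*n + 16) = (n - 1)*(n + 1)*(n^3 - 4*n^2 - 4*n + 16) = (n - 2)*(n - 1)*(n + 1)*(n^2 - 2*n - 8) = (n - 2)*(n - 1)*(n + 1)*(n + 2)*(n - 4)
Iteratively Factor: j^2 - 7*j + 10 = (j - 5)*(j - 2)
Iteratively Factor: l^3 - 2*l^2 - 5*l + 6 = (l - 1)*(l^2 - l - 6) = (l - 1)*(l + 2)*(l - 3)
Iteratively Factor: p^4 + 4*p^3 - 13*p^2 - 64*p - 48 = (p + 3)*(p^3 + p^2 - 16*p - 16) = (p - 4)*(p + 3)*(p^2 + 5*p + 4) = (p - 4)*(p + 3)*(p + 4)*(p + 1)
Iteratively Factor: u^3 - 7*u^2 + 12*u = (u - 4)*(u^2 - 3*u) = u*(u - 4)*(u - 3)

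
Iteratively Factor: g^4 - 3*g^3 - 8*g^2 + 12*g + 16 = (g - 2)*(g^3 - g^2 - 10*g - 8) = (g - 2)*(g + 1)*(g^2 - 2*g - 8) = (g - 2)*(g + 1)*(g + 2)*(g - 4)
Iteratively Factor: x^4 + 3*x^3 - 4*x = (x - 1)*(x^3 + 4*x^2 + 4*x) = (x - 1)*(x + 2)*(x^2 + 2*x) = (x - 1)*(x + 2)^2*(x)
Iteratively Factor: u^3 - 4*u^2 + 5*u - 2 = (u - 1)*(u^2 - 3*u + 2) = (u - 2)*(u - 1)*(u - 1)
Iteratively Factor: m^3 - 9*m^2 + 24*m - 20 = (m - 2)*(m^2 - 7*m + 10) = (m - 2)^2*(m - 5)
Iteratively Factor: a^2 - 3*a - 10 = (a + 2)*(a - 5)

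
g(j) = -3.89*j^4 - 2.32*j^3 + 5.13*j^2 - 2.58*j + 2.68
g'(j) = -15.56*j^3 - 6.96*j^2 + 10.26*j - 2.58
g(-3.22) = -276.56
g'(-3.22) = 411.71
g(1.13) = -3.37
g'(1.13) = -22.32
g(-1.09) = 9.10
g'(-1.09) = -1.88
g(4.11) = -1192.32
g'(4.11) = -1158.26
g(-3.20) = -268.41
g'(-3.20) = 403.19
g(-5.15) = -2267.48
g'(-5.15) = 1885.34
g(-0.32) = 4.07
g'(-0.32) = -6.07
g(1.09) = -2.53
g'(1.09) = -19.82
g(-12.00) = -75881.72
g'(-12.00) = 25759.74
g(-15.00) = -187905.62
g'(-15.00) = 50792.52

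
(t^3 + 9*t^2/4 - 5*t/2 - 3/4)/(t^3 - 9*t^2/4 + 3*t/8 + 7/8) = 2*(4*t^2 + 13*t + 3)/(8*t^2 - 10*t - 7)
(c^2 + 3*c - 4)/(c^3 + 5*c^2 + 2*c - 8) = 1/(c + 2)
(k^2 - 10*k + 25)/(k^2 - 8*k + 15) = (k - 5)/(k - 3)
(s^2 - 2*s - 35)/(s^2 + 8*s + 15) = (s - 7)/(s + 3)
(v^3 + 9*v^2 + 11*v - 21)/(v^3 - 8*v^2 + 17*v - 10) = (v^2 + 10*v + 21)/(v^2 - 7*v + 10)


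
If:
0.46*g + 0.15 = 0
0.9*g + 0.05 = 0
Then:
No Solution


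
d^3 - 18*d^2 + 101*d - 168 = (d - 8)*(d - 7)*(d - 3)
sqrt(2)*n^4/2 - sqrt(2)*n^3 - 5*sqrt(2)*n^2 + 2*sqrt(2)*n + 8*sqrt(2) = (n - 4)*(n - sqrt(2))*(n + sqrt(2))*(sqrt(2)*n/2 + sqrt(2))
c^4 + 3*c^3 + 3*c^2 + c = c*(c + 1)^3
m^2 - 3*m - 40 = (m - 8)*(m + 5)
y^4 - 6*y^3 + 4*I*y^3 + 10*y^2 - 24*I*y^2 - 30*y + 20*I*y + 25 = (y - 5)*(y + 5*I)*(-I*y + I)*(I*y + 1)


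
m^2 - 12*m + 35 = (m - 7)*(m - 5)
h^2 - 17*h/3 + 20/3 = (h - 4)*(h - 5/3)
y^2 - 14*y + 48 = (y - 8)*(y - 6)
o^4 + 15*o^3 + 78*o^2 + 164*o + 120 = (o + 2)^2*(o + 5)*(o + 6)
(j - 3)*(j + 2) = j^2 - j - 6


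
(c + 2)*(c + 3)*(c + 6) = c^3 + 11*c^2 + 36*c + 36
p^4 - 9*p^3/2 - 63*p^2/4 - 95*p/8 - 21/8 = (p - 7)*(p + 1/2)^2*(p + 3/2)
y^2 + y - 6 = (y - 2)*(y + 3)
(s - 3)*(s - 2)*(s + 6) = s^3 + s^2 - 24*s + 36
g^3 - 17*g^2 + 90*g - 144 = (g - 8)*(g - 6)*(g - 3)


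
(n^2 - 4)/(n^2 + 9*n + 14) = (n - 2)/(n + 7)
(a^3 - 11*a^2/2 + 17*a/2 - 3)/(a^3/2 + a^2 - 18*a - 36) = (2*a^3 - 11*a^2 + 17*a - 6)/(a^3 + 2*a^2 - 36*a - 72)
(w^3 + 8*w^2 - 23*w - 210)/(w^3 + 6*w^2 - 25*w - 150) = (w + 7)/(w + 5)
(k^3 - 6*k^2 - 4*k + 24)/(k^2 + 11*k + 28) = (k^3 - 6*k^2 - 4*k + 24)/(k^2 + 11*k + 28)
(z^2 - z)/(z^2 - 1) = z/(z + 1)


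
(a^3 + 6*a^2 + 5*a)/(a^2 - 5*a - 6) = a*(a + 5)/(a - 6)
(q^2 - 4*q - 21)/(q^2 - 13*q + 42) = (q + 3)/(q - 6)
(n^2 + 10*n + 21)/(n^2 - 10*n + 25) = (n^2 + 10*n + 21)/(n^2 - 10*n + 25)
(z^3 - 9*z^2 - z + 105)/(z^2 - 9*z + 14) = (z^2 - 2*z - 15)/(z - 2)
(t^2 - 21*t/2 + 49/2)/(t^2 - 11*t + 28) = (t - 7/2)/(t - 4)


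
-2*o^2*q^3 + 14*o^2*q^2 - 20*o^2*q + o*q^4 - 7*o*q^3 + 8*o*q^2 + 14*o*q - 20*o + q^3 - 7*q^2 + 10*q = (-2*o + q)*(q - 5)*(q - 2)*(o*q + 1)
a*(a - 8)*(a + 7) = a^3 - a^2 - 56*a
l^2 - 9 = (l - 3)*(l + 3)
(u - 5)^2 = u^2 - 10*u + 25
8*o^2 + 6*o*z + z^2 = (2*o + z)*(4*o + z)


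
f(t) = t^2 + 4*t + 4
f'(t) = 2*t + 4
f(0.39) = 5.71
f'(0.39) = 4.78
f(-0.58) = 2.02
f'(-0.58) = 2.84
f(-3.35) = 1.82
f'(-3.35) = -2.70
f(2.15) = 17.22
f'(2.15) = 8.30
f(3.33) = 28.41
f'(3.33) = 10.66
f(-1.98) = 0.00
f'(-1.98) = 0.04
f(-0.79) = 1.46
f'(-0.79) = 2.42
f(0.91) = 8.47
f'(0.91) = 5.82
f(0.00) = 4.00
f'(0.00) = 4.00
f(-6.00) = 16.00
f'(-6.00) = -8.00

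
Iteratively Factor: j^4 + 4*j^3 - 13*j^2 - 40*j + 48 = (j + 4)*(j^3 - 13*j + 12) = (j + 4)^2*(j^2 - 4*j + 3) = (j - 1)*(j + 4)^2*(j - 3)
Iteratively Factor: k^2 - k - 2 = (k - 2)*(k + 1)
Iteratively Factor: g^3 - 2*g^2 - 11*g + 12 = (g + 3)*(g^2 - 5*g + 4) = (g - 1)*(g + 3)*(g - 4)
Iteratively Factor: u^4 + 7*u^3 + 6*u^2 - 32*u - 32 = (u + 1)*(u^3 + 6*u^2 - 32) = (u + 1)*(u + 4)*(u^2 + 2*u - 8) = (u - 2)*(u + 1)*(u + 4)*(u + 4)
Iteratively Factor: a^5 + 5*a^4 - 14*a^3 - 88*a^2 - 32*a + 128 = (a + 4)*(a^4 + a^3 - 18*a^2 - 16*a + 32) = (a - 1)*(a + 4)*(a^3 + 2*a^2 - 16*a - 32) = (a - 1)*(a + 4)^2*(a^2 - 2*a - 8) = (a - 1)*(a + 2)*(a + 4)^2*(a - 4)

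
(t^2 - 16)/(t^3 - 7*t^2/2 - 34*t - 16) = 2*(t - 4)/(2*t^2 - 15*t - 8)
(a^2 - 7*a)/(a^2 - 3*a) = (a - 7)/(a - 3)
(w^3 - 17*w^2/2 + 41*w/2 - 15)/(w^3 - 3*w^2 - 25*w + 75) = (w^2 - 7*w/2 + 3)/(w^2 + 2*w - 15)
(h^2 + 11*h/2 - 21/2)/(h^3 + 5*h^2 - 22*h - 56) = (h - 3/2)/(h^2 - 2*h - 8)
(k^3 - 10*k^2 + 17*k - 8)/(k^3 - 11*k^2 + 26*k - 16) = (k - 1)/(k - 2)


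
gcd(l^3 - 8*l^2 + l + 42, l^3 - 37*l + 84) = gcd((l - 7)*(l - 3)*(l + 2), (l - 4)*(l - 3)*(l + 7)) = l - 3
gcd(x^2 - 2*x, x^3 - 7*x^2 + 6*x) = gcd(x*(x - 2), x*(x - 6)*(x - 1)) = x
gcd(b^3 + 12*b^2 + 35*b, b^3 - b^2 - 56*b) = b^2 + 7*b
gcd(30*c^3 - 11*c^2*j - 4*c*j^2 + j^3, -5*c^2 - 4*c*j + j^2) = 5*c - j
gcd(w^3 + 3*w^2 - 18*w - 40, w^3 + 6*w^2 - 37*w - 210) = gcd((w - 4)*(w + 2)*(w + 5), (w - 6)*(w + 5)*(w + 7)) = w + 5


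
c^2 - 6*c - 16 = (c - 8)*(c + 2)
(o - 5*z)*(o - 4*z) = o^2 - 9*o*z + 20*z^2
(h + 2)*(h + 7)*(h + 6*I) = h^3 + 9*h^2 + 6*I*h^2 + 14*h + 54*I*h + 84*I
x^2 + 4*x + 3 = (x + 1)*(x + 3)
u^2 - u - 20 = (u - 5)*(u + 4)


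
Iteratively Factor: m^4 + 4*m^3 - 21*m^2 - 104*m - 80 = (m + 4)*(m^3 - 21*m - 20) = (m - 5)*(m + 4)*(m^2 + 5*m + 4) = (m - 5)*(m + 1)*(m + 4)*(m + 4)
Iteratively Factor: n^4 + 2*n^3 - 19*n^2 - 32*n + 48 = (n - 1)*(n^3 + 3*n^2 - 16*n - 48) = (n - 1)*(n + 3)*(n^2 - 16) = (n - 1)*(n + 3)*(n + 4)*(n - 4)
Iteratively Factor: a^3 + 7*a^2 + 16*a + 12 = (a + 3)*(a^2 + 4*a + 4) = (a + 2)*(a + 3)*(a + 2)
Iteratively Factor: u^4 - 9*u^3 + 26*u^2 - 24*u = (u - 4)*(u^3 - 5*u^2 + 6*u) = (u - 4)*(u - 3)*(u^2 - 2*u) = (u - 4)*(u - 3)*(u - 2)*(u)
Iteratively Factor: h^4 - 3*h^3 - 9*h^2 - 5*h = (h)*(h^3 - 3*h^2 - 9*h - 5) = h*(h + 1)*(h^2 - 4*h - 5) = h*(h - 5)*(h + 1)*(h + 1)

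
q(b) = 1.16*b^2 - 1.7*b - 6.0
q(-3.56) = 14.75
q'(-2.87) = -8.36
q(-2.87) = 8.43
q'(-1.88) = -6.06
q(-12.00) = 181.44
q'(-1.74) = -5.74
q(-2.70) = 7.05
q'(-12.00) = -29.54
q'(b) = 2.32*b - 1.7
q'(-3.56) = -9.96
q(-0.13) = -5.76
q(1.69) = -5.56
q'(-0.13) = -2.00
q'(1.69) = 2.22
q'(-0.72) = -3.37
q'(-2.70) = -7.96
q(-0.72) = -4.17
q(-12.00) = 181.44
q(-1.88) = 1.30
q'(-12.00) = -29.54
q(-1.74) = 0.47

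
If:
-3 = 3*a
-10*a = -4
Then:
No Solution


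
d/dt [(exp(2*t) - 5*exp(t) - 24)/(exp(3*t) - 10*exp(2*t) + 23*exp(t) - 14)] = (-exp(4*t) + 10*exp(3*t) + 45*exp(2*t) - 508*exp(t) + 622)*exp(t)/(exp(6*t) - 20*exp(5*t) + 146*exp(4*t) - 488*exp(3*t) + 809*exp(2*t) - 644*exp(t) + 196)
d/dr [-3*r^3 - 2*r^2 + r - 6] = -9*r^2 - 4*r + 1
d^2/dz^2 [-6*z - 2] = 0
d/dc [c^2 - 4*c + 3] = 2*c - 4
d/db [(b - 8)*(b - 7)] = 2*b - 15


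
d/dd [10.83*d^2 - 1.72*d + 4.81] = 21.66*d - 1.72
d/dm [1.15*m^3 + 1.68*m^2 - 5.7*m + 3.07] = 3.45*m^2 + 3.36*m - 5.7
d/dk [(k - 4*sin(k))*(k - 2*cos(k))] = (k - 4*sin(k))*(2*sin(k) + 1) - (k - 2*cos(k))*(4*cos(k) - 1)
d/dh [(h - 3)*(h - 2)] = 2*h - 5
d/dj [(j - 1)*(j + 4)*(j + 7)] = 3*j^2 + 20*j + 17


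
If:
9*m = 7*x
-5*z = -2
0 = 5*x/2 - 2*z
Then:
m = 56/225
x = 8/25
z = 2/5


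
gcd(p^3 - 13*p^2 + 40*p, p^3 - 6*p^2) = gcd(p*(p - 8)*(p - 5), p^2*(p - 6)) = p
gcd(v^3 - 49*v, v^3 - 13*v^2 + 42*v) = v^2 - 7*v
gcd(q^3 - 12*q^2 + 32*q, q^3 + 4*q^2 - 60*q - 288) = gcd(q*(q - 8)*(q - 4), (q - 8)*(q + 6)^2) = q - 8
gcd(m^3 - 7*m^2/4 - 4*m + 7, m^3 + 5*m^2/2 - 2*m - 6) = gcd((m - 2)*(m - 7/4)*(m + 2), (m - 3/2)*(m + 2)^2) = m + 2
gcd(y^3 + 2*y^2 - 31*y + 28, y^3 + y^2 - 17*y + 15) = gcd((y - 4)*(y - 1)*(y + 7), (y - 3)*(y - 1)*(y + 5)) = y - 1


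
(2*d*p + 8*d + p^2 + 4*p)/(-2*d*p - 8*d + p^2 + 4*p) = (2*d + p)/(-2*d + p)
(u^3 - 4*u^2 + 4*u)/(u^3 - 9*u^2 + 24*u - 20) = u/(u - 5)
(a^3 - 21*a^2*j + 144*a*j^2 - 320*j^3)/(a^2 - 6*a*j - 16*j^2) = (a^2 - 13*a*j + 40*j^2)/(a + 2*j)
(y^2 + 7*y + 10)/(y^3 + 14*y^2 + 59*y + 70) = 1/(y + 7)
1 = 1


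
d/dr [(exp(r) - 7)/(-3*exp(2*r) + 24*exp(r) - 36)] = (2*(exp(r) - 7)*(exp(r) - 4) - exp(2*r) + 8*exp(r) - 12)*exp(r)/(3*(exp(2*r) - 8*exp(r) + 12)^2)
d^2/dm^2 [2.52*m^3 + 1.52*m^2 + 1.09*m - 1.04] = 15.12*m + 3.04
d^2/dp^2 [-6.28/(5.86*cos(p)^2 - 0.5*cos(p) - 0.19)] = (-862.610752*(1 - cos(p)^2)^2 + 55.2012*cos(p)^3 - 460.843984*cos(p)^2 - 109.8058*cos(p) + 879.735056)/(-5.86*cos(p)^2 + 0.5*cos(p) + 0.19)^3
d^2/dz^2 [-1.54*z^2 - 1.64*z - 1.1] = -3.08000000000000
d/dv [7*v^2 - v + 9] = 14*v - 1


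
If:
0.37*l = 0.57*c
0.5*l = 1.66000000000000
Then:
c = 2.16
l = 3.32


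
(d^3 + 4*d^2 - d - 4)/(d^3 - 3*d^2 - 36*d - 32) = (d - 1)/(d - 8)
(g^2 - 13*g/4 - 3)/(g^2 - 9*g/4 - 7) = (4*g + 3)/(4*g + 7)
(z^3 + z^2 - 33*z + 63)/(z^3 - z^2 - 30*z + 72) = (z^2 + 4*z - 21)/(z^2 + 2*z - 24)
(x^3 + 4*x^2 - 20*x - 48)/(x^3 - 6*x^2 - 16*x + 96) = (x^2 + 8*x + 12)/(x^2 - 2*x - 24)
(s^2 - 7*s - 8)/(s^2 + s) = (s - 8)/s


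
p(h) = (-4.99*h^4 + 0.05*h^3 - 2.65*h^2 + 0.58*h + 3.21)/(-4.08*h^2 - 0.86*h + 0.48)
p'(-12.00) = -29.62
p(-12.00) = 180.23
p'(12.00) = 29.09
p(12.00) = 173.69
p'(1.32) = 3.68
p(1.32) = 2.02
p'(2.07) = 5.01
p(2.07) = 5.22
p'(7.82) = 18.87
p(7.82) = 73.48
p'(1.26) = 3.63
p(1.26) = 1.80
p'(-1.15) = -4.08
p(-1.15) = 2.49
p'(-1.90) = -5.04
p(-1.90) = 5.77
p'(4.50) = 10.77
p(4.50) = 24.29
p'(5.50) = 13.20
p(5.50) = 36.28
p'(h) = (8.16*h + 0.86)*(-4.99*h^4 + 0.05*h^3 - 2.65*h^2 + 0.58*h + 3.21)/(-4.08*h^2 - 0.86*h + 0.48)^2 + (-19.96*h^3 + 0.15*h^2 - 5.3*h + 0.58)/(-4.08*h^2 - 0.86*h + 0.48)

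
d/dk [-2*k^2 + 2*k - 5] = 2 - 4*k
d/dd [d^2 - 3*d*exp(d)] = -3*d*exp(d) + 2*d - 3*exp(d)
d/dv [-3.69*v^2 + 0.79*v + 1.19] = 0.79 - 7.38*v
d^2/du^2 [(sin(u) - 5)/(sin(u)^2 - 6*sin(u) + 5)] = -(sin(u) + 2)/(sin(u) - 1)^2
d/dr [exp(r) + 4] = exp(r)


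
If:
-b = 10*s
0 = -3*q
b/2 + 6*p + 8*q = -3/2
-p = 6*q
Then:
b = -3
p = 0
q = 0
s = 3/10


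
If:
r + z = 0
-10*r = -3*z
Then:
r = 0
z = 0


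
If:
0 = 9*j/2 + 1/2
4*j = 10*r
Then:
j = -1/9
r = -2/45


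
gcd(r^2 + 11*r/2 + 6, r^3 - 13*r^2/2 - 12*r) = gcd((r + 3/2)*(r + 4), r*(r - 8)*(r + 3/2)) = r + 3/2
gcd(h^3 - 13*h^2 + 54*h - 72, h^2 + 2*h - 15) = h - 3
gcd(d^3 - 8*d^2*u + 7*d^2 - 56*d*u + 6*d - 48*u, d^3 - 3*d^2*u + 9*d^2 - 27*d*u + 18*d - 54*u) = d + 6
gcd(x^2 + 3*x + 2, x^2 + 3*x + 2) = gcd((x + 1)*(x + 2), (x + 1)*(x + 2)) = x^2 + 3*x + 2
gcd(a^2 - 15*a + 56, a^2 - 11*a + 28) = a - 7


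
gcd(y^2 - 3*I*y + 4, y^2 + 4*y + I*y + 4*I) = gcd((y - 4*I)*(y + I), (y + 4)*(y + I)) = y + I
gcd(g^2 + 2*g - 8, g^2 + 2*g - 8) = g^2 + 2*g - 8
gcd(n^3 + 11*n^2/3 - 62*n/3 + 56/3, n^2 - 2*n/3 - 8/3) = n - 2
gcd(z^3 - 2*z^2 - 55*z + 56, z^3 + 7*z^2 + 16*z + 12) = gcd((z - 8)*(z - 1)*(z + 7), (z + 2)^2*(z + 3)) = 1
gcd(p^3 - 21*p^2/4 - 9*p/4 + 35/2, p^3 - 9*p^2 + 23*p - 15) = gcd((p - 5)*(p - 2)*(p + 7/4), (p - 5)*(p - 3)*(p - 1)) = p - 5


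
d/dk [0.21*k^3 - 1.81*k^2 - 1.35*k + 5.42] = 0.63*k^2 - 3.62*k - 1.35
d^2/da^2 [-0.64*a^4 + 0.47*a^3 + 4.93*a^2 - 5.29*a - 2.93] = -7.68*a^2 + 2.82*a + 9.86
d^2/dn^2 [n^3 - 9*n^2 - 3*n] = 6*n - 18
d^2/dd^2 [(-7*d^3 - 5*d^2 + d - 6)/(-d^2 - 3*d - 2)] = 2*(33*d^3 + 114*d^2 + 144*d + 68)/(d^6 + 9*d^5 + 33*d^4 + 63*d^3 + 66*d^2 + 36*d + 8)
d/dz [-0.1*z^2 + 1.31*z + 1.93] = 1.31 - 0.2*z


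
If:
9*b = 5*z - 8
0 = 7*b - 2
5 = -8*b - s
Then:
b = 2/7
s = -51/7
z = 74/35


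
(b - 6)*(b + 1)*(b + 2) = b^3 - 3*b^2 - 16*b - 12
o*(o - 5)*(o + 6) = o^3 + o^2 - 30*o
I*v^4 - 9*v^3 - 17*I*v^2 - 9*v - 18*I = (v + I)*(v + 3*I)*(v + 6*I)*(I*v + 1)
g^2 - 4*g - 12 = (g - 6)*(g + 2)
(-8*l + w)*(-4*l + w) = 32*l^2 - 12*l*w + w^2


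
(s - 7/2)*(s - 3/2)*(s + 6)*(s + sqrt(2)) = s^4 + s^3 + sqrt(2)*s^3 - 99*s^2/4 + sqrt(2)*s^2 - 99*sqrt(2)*s/4 + 63*s/2 + 63*sqrt(2)/2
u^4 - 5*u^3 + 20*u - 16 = (u - 4)*(u - 2)*(u - 1)*(u + 2)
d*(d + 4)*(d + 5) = d^3 + 9*d^2 + 20*d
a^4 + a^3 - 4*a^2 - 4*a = a*(a - 2)*(a + 1)*(a + 2)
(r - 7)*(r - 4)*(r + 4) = r^3 - 7*r^2 - 16*r + 112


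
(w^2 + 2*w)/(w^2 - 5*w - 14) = w/(w - 7)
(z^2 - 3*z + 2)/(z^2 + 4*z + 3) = (z^2 - 3*z + 2)/(z^2 + 4*z + 3)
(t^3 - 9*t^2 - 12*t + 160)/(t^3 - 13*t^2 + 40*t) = (t + 4)/t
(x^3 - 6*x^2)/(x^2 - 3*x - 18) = x^2/(x + 3)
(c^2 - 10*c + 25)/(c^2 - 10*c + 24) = (c^2 - 10*c + 25)/(c^2 - 10*c + 24)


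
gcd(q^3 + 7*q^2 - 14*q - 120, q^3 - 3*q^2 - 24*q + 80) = q^2 + q - 20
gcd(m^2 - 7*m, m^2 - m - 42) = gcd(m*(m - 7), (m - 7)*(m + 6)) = m - 7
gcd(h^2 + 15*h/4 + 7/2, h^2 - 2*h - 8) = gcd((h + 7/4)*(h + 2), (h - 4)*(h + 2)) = h + 2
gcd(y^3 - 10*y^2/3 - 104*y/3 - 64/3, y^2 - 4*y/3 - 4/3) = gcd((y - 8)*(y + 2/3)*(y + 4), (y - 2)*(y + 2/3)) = y + 2/3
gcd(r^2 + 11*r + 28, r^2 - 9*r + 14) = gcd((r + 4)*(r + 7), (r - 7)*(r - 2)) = 1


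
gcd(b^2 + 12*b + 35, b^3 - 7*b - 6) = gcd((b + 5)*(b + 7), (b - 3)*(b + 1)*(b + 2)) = 1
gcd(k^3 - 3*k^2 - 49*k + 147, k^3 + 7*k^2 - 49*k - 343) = k^2 - 49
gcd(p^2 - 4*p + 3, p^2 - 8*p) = 1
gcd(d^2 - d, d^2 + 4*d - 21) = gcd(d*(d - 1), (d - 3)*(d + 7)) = 1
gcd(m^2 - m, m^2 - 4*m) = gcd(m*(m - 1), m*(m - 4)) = m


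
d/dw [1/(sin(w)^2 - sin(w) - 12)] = (1 - 2*sin(w))*cos(w)/(sin(w) + cos(w)^2 + 11)^2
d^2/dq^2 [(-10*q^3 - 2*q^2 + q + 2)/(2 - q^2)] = 2*(19*q^3 + 6*q^2 + 114*q + 4)/(q^6 - 6*q^4 + 12*q^2 - 8)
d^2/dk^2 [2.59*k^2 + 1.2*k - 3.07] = 5.18000000000000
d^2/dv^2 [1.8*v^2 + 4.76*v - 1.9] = 3.60000000000000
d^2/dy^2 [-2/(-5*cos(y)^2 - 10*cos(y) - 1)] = 5*(-40*sin(y)^4 + 52*sin(y)^2 + 79*cos(y) - 15*cos(3*y) + 64)/(-5*sin(y)^2 + 10*cos(y) + 6)^3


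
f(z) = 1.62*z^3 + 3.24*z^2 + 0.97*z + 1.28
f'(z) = 4.86*z^2 + 6.48*z + 0.97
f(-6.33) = -285.93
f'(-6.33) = 154.69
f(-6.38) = -293.73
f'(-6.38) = 157.45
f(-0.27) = 1.22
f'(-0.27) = -0.43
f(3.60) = 122.35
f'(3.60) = 87.28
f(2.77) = 63.26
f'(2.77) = 56.21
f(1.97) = 28.15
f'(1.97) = 32.60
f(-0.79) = 1.74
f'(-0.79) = -1.12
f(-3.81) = -44.98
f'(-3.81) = 46.83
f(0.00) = 1.28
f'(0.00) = 0.97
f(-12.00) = -2343.16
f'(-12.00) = 623.05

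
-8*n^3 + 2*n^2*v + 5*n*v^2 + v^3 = (-n + v)*(2*n + v)*(4*n + v)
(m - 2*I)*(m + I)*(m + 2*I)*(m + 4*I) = m^4 + 5*I*m^3 + 20*I*m - 16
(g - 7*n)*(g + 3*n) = g^2 - 4*g*n - 21*n^2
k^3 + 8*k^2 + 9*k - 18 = (k - 1)*(k + 3)*(k + 6)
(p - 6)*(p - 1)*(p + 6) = p^3 - p^2 - 36*p + 36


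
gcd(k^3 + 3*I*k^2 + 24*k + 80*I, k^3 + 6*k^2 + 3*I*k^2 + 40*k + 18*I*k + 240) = k - 5*I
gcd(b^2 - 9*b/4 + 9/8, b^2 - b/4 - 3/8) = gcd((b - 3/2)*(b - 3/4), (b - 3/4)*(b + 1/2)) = b - 3/4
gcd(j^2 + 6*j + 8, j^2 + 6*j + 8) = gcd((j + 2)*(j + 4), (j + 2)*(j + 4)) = j^2 + 6*j + 8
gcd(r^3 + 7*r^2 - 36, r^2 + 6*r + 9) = r + 3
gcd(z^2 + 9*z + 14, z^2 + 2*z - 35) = z + 7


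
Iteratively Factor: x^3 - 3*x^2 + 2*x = (x - 1)*(x^2 - 2*x) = (x - 2)*(x - 1)*(x)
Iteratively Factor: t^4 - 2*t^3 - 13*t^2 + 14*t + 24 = (t - 2)*(t^3 - 13*t - 12) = (t - 2)*(t + 3)*(t^2 - 3*t - 4) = (t - 4)*(t - 2)*(t + 3)*(t + 1)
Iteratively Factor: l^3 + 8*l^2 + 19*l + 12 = (l + 1)*(l^2 + 7*l + 12) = (l + 1)*(l + 4)*(l + 3)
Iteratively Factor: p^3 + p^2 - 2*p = (p)*(p^2 + p - 2) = p*(p + 2)*(p - 1)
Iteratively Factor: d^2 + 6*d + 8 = (d + 4)*(d + 2)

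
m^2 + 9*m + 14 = (m + 2)*(m + 7)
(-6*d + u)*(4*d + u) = -24*d^2 - 2*d*u + u^2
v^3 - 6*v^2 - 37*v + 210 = (v - 7)*(v - 5)*(v + 6)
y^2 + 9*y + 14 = (y + 2)*(y + 7)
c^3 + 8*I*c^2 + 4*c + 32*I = (c - 2*I)*(c + 2*I)*(c + 8*I)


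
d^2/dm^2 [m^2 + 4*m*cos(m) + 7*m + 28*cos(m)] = -4*m*cos(m) - 8*sin(m) - 28*cos(m) + 2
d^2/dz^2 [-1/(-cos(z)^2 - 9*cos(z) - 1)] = (-4*sin(z)^4 + 79*sin(z)^2 + 171*cos(z)/4 - 27*cos(3*z)/4 + 85)/(-sin(z)^2 + 9*cos(z) + 2)^3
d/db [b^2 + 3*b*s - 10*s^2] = 2*b + 3*s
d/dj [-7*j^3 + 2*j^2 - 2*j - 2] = -21*j^2 + 4*j - 2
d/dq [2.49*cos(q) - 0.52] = -2.49*sin(q)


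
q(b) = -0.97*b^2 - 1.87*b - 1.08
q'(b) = -1.94*b - 1.87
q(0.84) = -3.34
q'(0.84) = -3.50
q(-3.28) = -5.38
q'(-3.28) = 4.49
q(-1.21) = -0.24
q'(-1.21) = 0.48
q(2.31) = -10.58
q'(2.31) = -6.35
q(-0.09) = -0.92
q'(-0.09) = -1.70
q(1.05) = -4.11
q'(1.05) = -3.91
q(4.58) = -29.99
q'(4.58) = -10.76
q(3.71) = -21.37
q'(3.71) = -9.07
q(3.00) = -15.42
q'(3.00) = -7.69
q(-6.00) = -24.78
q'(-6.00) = 9.77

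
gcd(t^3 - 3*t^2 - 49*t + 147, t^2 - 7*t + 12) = t - 3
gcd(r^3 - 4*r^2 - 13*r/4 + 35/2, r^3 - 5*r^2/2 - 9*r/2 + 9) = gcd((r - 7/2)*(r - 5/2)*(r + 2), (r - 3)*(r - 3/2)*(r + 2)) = r + 2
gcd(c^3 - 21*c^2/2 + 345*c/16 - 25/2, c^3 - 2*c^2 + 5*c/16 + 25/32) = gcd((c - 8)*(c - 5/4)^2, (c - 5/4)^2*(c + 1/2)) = c^2 - 5*c/2 + 25/16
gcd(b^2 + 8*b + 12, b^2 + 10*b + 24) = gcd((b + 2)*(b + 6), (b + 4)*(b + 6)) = b + 6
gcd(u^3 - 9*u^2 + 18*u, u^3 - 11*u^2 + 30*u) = u^2 - 6*u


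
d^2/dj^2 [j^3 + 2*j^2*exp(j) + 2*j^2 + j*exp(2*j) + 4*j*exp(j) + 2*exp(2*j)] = 2*j^2*exp(j) + 4*j*exp(2*j) + 12*j*exp(j) + 6*j + 12*exp(2*j) + 12*exp(j) + 4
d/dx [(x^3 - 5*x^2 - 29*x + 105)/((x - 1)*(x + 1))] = (x^4 + 26*x^2 - 200*x + 29)/(x^4 - 2*x^2 + 1)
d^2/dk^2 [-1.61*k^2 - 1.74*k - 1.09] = -3.22000000000000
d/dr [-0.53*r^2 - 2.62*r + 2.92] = -1.06*r - 2.62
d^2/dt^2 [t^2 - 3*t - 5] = 2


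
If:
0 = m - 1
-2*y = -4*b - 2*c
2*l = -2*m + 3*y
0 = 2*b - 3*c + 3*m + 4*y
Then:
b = -y/8 - 3/8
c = 5*y/4 + 3/4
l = 3*y/2 - 1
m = 1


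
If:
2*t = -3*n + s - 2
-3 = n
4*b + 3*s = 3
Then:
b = 6 - 3*t/2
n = -3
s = 2*t - 7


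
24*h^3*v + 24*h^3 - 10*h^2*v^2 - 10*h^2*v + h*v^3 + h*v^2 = (-6*h + v)*(-4*h + v)*(h*v + h)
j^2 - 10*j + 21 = (j - 7)*(j - 3)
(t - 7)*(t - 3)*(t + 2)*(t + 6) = t^4 - 2*t^3 - 47*t^2 + 48*t + 252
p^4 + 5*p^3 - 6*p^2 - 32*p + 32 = (p - 2)*(p - 1)*(p + 4)^2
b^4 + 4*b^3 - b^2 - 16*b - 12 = (b - 2)*(b + 1)*(b + 2)*(b + 3)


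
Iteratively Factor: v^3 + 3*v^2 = (v)*(v^2 + 3*v) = v*(v + 3)*(v)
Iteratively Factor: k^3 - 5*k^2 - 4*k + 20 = (k + 2)*(k^2 - 7*k + 10) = (k - 5)*(k + 2)*(k - 2)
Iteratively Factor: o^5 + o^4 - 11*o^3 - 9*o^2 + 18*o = (o - 3)*(o^4 + 4*o^3 + o^2 - 6*o) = (o - 3)*(o - 1)*(o^3 + 5*o^2 + 6*o) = o*(o - 3)*(o - 1)*(o^2 + 5*o + 6) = o*(o - 3)*(o - 1)*(o + 3)*(o + 2)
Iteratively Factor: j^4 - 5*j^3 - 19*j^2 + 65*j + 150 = (j + 2)*(j^3 - 7*j^2 - 5*j + 75) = (j + 2)*(j + 3)*(j^2 - 10*j + 25) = (j - 5)*(j + 2)*(j + 3)*(j - 5)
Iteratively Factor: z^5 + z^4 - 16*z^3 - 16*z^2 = (z - 4)*(z^4 + 5*z^3 + 4*z^2) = z*(z - 4)*(z^3 + 5*z^2 + 4*z) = z^2*(z - 4)*(z^2 + 5*z + 4) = z^2*(z - 4)*(z + 4)*(z + 1)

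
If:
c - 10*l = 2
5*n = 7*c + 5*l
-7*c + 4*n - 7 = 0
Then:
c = -39/5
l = -49/50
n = -119/10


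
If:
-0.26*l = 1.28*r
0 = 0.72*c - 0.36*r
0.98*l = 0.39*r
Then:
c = 0.00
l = 0.00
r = 0.00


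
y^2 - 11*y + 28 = (y - 7)*(y - 4)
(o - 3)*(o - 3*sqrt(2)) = o^2 - 3*sqrt(2)*o - 3*o + 9*sqrt(2)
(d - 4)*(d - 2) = d^2 - 6*d + 8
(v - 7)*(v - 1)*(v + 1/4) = v^3 - 31*v^2/4 + 5*v + 7/4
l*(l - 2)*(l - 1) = l^3 - 3*l^2 + 2*l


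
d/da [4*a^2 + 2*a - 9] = 8*a + 2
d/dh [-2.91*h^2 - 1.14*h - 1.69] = -5.82*h - 1.14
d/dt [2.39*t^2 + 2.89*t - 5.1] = 4.78*t + 2.89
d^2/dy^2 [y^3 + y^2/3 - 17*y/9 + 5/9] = 6*y + 2/3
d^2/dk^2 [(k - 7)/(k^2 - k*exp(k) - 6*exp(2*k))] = (-2*(k - 7)*(k*exp(k) - 2*k + 12*exp(2*k) + exp(k))^2 + (-k^2 + k*exp(k) + 6*exp(2*k))*(2*k*exp(k) - 4*k + (k - 7)*(k*exp(k) + 24*exp(2*k) + 2*exp(k) - 2) + 24*exp(2*k) + 2*exp(k)))/(-k^2 + k*exp(k) + 6*exp(2*k))^3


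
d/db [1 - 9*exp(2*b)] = -18*exp(2*b)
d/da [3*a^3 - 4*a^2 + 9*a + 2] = 9*a^2 - 8*a + 9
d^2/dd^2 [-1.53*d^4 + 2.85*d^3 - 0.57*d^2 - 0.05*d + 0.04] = -18.36*d^2 + 17.1*d - 1.14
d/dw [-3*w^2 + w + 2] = 1 - 6*w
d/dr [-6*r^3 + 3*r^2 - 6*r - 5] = -18*r^2 + 6*r - 6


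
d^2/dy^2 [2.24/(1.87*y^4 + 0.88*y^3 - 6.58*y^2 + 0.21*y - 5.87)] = ((-50.2656*y^2 - 11.8272*y + 29.4784)*(1.87*y^4 + 0.88*y^3 - 6.58*y^2 + 0.21*y - 5.87) + 2.24*(7.48*y^3 + 2.64*y^2 - 13.16*y + 0.21)*(14.96*y^3 + 5.28*y^2 - 26.32*y + 0.42))/(1.87*y^4 + 0.88*y^3 - 6.58*y^2 + 0.21*y - 5.87)^3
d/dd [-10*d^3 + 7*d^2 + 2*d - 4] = -30*d^2 + 14*d + 2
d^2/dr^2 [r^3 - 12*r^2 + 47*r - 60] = 6*r - 24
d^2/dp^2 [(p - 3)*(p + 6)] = 2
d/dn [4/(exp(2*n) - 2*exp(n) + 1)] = 8*(1 - exp(n))*exp(n)/(exp(2*n) - 2*exp(n) + 1)^2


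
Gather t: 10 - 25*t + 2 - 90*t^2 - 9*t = -90*t^2 - 34*t + 12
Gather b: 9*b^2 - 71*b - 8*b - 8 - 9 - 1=9*b^2 - 79*b - 18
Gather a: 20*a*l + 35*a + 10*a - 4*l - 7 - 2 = a*(20*l + 45) - 4*l - 9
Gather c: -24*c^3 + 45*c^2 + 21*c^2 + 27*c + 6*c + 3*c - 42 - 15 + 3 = -24*c^3 + 66*c^2 + 36*c - 54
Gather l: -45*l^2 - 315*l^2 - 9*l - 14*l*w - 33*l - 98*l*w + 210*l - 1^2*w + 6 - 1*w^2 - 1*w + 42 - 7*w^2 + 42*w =-360*l^2 + l*(168 - 112*w) - 8*w^2 + 40*w + 48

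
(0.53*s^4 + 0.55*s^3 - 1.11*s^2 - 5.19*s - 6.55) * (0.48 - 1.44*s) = -0.7632*s^5 - 0.5376*s^4 + 1.8624*s^3 + 6.9408*s^2 + 6.9408*s - 3.144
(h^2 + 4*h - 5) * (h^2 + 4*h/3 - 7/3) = h^4 + 16*h^3/3 - 2*h^2 - 16*h + 35/3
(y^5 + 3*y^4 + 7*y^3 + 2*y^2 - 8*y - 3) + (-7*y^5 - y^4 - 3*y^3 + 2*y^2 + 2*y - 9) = -6*y^5 + 2*y^4 + 4*y^3 + 4*y^2 - 6*y - 12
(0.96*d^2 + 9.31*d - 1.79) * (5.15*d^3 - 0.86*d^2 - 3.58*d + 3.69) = 4.944*d^5 + 47.1209*d^4 - 20.6619*d^3 - 28.248*d^2 + 40.7621*d - 6.6051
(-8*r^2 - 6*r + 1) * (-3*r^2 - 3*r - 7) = 24*r^4 + 42*r^3 + 71*r^2 + 39*r - 7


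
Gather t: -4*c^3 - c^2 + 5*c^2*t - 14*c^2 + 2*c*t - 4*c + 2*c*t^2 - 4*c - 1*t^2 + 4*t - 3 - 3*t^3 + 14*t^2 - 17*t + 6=-4*c^3 - 15*c^2 - 8*c - 3*t^3 + t^2*(2*c + 13) + t*(5*c^2 + 2*c - 13) + 3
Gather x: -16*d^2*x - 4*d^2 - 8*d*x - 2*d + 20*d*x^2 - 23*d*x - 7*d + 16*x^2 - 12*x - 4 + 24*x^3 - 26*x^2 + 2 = -4*d^2 - 9*d + 24*x^3 + x^2*(20*d - 10) + x*(-16*d^2 - 31*d - 12) - 2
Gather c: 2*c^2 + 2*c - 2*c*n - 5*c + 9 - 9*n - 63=2*c^2 + c*(-2*n - 3) - 9*n - 54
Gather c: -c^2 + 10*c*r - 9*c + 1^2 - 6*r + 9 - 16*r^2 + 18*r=-c^2 + c*(10*r - 9) - 16*r^2 + 12*r + 10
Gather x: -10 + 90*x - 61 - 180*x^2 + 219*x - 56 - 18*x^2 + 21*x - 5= -198*x^2 + 330*x - 132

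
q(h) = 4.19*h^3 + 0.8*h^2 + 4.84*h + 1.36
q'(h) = 12.57*h^2 + 1.6*h + 4.84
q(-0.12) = 0.78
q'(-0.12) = 4.83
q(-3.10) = -130.78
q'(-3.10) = 120.68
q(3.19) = 160.96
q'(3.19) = 137.86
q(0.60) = 5.46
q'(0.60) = 10.33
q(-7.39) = -1681.73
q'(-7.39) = 679.49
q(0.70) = 6.58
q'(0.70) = 12.12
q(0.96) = 10.45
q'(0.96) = 17.96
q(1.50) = 24.56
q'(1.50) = 35.52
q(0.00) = 1.36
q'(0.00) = 4.84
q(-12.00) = -7181.84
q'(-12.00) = 1795.72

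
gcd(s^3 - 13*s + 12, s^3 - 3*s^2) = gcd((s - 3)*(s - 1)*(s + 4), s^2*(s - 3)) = s - 3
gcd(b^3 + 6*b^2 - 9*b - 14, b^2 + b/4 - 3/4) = b + 1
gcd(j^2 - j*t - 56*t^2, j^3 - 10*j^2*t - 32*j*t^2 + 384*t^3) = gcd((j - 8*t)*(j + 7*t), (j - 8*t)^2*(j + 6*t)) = -j + 8*t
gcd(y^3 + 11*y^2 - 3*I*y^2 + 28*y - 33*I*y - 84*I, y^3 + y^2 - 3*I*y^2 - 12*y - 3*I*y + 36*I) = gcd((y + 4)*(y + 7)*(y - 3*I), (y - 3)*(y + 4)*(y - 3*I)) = y^2 + y*(4 - 3*I) - 12*I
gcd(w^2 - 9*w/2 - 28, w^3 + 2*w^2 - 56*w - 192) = w - 8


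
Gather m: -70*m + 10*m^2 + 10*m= 10*m^2 - 60*m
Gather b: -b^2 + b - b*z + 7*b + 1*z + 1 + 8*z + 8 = -b^2 + b*(8 - z) + 9*z + 9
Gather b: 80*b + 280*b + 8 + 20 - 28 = 360*b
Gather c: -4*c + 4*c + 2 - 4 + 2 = 0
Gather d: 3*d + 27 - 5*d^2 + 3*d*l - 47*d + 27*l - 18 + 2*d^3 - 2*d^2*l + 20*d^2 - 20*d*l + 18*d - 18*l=2*d^3 + d^2*(15 - 2*l) + d*(-17*l - 26) + 9*l + 9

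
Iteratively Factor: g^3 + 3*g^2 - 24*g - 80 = (g + 4)*(g^2 - g - 20) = (g + 4)^2*(g - 5)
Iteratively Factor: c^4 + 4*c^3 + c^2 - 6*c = (c + 2)*(c^3 + 2*c^2 - 3*c) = c*(c + 2)*(c^2 + 2*c - 3) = c*(c + 2)*(c + 3)*(c - 1)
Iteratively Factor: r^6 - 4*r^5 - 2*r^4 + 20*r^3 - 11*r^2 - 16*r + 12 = (r - 1)*(r^5 - 3*r^4 - 5*r^3 + 15*r^2 + 4*r - 12) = (r - 1)^2*(r^4 - 2*r^3 - 7*r^2 + 8*r + 12) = (r - 1)^2*(r + 2)*(r^3 - 4*r^2 + r + 6) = (r - 1)^2*(r + 1)*(r + 2)*(r^2 - 5*r + 6) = (r - 3)*(r - 1)^2*(r + 1)*(r + 2)*(r - 2)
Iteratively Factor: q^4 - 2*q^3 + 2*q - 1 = (q - 1)*(q^3 - q^2 - q + 1) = (q - 1)^2*(q^2 - 1) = (q - 1)^3*(q + 1)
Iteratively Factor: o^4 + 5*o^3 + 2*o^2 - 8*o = (o + 2)*(o^3 + 3*o^2 - 4*o) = o*(o + 2)*(o^2 + 3*o - 4) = o*(o - 1)*(o + 2)*(o + 4)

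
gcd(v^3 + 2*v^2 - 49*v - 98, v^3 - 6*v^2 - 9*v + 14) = v^2 - 5*v - 14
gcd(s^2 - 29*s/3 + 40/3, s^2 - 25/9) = s - 5/3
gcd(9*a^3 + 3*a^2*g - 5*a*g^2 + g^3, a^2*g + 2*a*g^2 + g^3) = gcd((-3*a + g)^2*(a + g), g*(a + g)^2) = a + g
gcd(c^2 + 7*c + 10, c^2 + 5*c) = c + 5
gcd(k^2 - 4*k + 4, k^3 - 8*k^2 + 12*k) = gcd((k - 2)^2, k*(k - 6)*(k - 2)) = k - 2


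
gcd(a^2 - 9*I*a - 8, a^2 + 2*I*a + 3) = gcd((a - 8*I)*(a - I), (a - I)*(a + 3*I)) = a - I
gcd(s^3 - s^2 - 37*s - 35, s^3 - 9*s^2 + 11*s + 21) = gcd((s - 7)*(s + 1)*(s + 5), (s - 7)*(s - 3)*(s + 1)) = s^2 - 6*s - 7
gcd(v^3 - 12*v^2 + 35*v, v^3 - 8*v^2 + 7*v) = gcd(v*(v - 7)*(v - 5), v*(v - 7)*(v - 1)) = v^2 - 7*v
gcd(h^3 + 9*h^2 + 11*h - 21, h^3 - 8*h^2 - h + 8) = h - 1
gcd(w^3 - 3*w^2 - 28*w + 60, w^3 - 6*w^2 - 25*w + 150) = w^2 - w - 30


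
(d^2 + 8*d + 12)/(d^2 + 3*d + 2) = (d + 6)/(d + 1)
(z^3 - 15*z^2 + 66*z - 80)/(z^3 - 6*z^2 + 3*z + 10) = (z - 8)/(z + 1)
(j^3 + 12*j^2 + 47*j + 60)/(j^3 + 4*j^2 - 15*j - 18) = (j^3 + 12*j^2 + 47*j + 60)/(j^3 + 4*j^2 - 15*j - 18)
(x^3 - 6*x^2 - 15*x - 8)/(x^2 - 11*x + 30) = (x^3 - 6*x^2 - 15*x - 8)/(x^2 - 11*x + 30)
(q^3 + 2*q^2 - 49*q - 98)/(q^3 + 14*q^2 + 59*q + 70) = (q - 7)/(q + 5)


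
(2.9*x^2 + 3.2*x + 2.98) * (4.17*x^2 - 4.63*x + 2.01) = 12.093*x^4 - 0.0829999999999984*x^3 + 3.4396*x^2 - 7.3654*x + 5.9898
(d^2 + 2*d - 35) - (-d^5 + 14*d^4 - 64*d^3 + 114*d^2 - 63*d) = d^5 - 14*d^4 + 64*d^3 - 113*d^2 + 65*d - 35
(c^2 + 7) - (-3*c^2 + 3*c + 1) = 4*c^2 - 3*c + 6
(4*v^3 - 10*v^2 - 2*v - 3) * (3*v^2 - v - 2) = 12*v^5 - 34*v^4 - 4*v^3 + 13*v^2 + 7*v + 6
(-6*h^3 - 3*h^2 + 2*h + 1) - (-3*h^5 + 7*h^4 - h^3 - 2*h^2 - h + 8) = 3*h^5 - 7*h^4 - 5*h^3 - h^2 + 3*h - 7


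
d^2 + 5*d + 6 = (d + 2)*(d + 3)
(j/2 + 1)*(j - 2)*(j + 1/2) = j^3/2 + j^2/4 - 2*j - 1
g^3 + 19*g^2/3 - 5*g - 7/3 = (g - 1)*(g + 1/3)*(g + 7)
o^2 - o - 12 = (o - 4)*(o + 3)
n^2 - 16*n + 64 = (n - 8)^2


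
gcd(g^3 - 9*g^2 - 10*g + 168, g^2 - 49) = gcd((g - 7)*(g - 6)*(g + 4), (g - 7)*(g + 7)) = g - 7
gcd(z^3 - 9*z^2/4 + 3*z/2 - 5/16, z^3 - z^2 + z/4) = z^2 - z + 1/4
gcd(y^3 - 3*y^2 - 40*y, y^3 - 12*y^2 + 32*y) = y^2 - 8*y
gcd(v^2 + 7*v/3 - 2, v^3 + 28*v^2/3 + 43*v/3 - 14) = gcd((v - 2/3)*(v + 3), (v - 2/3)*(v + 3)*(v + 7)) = v^2 + 7*v/3 - 2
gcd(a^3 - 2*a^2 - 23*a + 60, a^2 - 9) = a - 3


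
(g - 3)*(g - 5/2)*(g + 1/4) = g^3 - 21*g^2/4 + 49*g/8 + 15/8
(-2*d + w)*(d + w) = -2*d^2 - d*w + w^2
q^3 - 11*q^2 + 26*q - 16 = (q - 8)*(q - 2)*(q - 1)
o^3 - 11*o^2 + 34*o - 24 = (o - 6)*(o - 4)*(o - 1)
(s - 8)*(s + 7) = s^2 - s - 56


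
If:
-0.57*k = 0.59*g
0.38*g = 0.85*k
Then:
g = 0.00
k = 0.00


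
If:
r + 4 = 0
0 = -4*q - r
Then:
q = 1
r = -4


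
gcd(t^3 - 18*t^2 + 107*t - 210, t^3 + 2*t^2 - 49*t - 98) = t - 7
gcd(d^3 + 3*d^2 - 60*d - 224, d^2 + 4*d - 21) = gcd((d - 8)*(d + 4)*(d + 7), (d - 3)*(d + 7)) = d + 7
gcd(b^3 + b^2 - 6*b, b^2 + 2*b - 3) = b + 3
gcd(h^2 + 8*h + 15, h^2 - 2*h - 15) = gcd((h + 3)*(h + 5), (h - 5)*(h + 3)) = h + 3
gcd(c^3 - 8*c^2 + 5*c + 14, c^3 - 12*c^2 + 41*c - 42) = c^2 - 9*c + 14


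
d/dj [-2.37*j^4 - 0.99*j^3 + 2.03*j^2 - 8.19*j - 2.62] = -9.48*j^3 - 2.97*j^2 + 4.06*j - 8.19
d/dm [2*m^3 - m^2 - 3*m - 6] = 6*m^2 - 2*m - 3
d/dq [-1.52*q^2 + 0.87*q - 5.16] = 0.87 - 3.04*q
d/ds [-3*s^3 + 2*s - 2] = 2 - 9*s^2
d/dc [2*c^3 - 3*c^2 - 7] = 6*c*(c - 1)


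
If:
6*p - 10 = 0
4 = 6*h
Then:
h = 2/3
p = 5/3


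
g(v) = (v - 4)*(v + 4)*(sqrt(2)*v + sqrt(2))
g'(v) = sqrt(2)*(v - 4)*(v + 4) + (v - 4)*(sqrt(2)*v + sqrt(2)) + (v + 4)*(sqrt(2)*v + sqrt(2)) = sqrt(2)*(3*v^2 + 2*v - 16)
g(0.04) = -23.53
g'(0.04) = -22.51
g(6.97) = 367.23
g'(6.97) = 203.20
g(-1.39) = 7.76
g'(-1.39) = -18.36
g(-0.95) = -1.07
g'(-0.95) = -21.49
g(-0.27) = -16.44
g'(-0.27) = -23.08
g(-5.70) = -109.61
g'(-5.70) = 99.09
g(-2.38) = 20.17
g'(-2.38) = -5.33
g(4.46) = 30.05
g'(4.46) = 74.38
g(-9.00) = -735.39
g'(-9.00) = 295.57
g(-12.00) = -1991.21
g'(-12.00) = 554.37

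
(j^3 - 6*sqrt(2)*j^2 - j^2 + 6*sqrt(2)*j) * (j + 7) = j^4 - 6*sqrt(2)*j^3 + 6*j^3 - 36*sqrt(2)*j^2 - 7*j^2 + 42*sqrt(2)*j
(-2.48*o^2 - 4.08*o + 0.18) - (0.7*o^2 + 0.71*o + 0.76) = -3.18*o^2 - 4.79*o - 0.58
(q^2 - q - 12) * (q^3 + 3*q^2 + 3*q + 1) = q^5 + 2*q^4 - 12*q^3 - 38*q^2 - 37*q - 12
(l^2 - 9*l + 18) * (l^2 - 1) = l^4 - 9*l^3 + 17*l^2 + 9*l - 18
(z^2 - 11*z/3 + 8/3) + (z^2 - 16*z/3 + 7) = 2*z^2 - 9*z + 29/3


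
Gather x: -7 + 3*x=3*x - 7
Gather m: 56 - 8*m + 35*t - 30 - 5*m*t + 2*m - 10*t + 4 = m*(-5*t - 6) + 25*t + 30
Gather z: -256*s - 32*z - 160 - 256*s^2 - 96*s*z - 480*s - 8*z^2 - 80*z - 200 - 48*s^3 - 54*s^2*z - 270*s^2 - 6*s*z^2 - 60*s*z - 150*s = -48*s^3 - 526*s^2 - 886*s + z^2*(-6*s - 8) + z*(-54*s^2 - 156*s - 112) - 360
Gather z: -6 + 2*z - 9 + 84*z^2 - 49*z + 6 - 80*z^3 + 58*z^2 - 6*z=-80*z^3 + 142*z^2 - 53*z - 9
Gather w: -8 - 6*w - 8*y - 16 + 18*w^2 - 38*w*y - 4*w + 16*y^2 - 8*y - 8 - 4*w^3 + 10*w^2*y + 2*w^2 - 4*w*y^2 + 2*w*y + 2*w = -4*w^3 + w^2*(10*y + 20) + w*(-4*y^2 - 36*y - 8) + 16*y^2 - 16*y - 32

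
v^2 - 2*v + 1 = (v - 1)^2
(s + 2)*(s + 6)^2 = s^3 + 14*s^2 + 60*s + 72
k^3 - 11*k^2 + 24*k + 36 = (k - 6)^2*(k + 1)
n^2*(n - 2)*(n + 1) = n^4 - n^3 - 2*n^2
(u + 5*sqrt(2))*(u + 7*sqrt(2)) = u^2 + 12*sqrt(2)*u + 70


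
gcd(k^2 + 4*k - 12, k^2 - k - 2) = k - 2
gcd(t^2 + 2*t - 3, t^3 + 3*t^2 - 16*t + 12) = t - 1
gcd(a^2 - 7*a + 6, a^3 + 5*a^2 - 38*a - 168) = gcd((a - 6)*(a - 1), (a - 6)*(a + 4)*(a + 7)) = a - 6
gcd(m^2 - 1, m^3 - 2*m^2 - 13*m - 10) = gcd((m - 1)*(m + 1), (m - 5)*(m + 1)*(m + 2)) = m + 1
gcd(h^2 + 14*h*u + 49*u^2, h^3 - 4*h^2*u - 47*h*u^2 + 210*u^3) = h + 7*u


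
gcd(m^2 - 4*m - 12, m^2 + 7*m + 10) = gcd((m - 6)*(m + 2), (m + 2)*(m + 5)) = m + 2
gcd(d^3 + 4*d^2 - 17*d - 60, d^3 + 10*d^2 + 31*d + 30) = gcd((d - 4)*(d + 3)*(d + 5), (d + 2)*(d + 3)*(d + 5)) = d^2 + 8*d + 15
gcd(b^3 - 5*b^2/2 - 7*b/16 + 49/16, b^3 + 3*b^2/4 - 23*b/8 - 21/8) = b^2 - 3*b/4 - 7/4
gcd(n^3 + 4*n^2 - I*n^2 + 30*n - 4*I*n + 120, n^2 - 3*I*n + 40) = n + 5*I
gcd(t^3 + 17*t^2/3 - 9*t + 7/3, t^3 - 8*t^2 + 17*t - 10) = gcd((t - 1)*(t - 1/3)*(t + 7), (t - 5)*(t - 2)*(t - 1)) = t - 1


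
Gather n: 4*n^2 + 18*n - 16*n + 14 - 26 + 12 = 4*n^2 + 2*n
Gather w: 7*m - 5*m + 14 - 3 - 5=2*m + 6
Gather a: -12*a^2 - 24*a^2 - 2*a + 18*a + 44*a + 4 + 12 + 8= -36*a^2 + 60*a + 24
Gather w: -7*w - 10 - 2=-7*w - 12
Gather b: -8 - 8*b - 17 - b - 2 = -9*b - 27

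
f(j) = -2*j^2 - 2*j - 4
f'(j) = -4*j - 2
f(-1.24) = -4.60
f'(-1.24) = 2.96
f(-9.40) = -161.92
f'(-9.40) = 35.60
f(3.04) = -28.56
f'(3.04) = -14.16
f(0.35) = -4.94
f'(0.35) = -3.40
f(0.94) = -7.65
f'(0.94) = -5.76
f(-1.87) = -7.25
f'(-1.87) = 5.48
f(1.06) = -8.37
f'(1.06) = -6.24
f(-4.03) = -28.42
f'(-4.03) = 14.12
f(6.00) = -88.00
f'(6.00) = -26.00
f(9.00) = -184.00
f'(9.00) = -38.00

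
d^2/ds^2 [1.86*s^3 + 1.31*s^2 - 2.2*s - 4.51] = 11.16*s + 2.62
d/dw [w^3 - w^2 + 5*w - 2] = 3*w^2 - 2*w + 5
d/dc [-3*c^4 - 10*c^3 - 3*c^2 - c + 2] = -12*c^3 - 30*c^2 - 6*c - 1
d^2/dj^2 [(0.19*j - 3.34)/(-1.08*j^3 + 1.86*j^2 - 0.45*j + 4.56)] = (-1.329696*j^5 + 49.039344*j^4 - 108.48024*j^3 + 67.84128*j^2 + 91.588536*j - 56.084148)/(1.259712*j^9 - 6.508512*j^8 + 12.783744*j^7 - 27.814968*j^6 + 60.287328*j^5 - 61.754238*j^4 + 90.362709*j^3 - 118.798488*j^2 + 28.07136*j - 94.818816)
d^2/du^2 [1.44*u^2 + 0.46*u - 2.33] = 2.88000000000000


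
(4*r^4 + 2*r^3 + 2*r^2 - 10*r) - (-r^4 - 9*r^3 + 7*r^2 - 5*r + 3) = 5*r^4 + 11*r^3 - 5*r^2 - 5*r - 3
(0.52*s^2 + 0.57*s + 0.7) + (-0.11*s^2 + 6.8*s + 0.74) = 0.41*s^2 + 7.37*s + 1.44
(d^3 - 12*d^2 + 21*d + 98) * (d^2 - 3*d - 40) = d^5 - 15*d^4 + 17*d^3 + 515*d^2 - 1134*d - 3920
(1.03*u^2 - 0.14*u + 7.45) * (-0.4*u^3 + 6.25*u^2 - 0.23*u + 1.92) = -0.412*u^5 + 6.4935*u^4 - 4.0919*u^3 + 48.5723*u^2 - 1.9823*u + 14.304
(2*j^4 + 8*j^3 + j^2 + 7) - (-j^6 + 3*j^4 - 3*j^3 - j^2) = j^6 - j^4 + 11*j^3 + 2*j^2 + 7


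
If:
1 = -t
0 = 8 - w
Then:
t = -1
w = 8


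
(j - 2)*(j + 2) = j^2 - 4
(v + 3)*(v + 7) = v^2 + 10*v + 21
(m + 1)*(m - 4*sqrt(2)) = m^2 - 4*sqrt(2)*m + m - 4*sqrt(2)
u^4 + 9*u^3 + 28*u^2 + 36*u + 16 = (u + 1)*(u + 2)^2*(u + 4)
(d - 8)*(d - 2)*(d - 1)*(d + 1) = d^4 - 10*d^3 + 15*d^2 + 10*d - 16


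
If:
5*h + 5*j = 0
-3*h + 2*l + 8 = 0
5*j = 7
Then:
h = -7/5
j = 7/5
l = -61/10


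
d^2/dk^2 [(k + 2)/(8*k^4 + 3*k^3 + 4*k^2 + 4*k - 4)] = 2*(384*k^7 + 1472*k^6 + 843*k^5 + 624*k^4 + 644*k^3 + 624*k^2 + 216*k + 80)/(512*k^12 + 576*k^11 + 984*k^10 + 1371*k^9 + 300*k^8 + 444*k^7 - 140*k^6 - 720*k^5 + 96*k^4 - 176*k^3 + 192*k - 64)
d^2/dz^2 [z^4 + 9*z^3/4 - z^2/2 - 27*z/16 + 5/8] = 12*z^2 + 27*z/2 - 1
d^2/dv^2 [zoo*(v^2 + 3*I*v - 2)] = zoo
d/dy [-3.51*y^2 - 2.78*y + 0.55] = -7.02*y - 2.78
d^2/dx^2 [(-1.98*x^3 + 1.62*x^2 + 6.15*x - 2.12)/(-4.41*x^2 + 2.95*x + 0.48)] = (-5.6843418860808e-14*x^4 - 238.517982*x^3 + 243.626616*x^2 - 240.853608*x + 62.544136)/(85.766121*x^6 - 172.115685*x^5 + 87.128811*x^4 + 11.794985*x^3 - 9.483408*x^2 - 2.03904*x - 0.110592)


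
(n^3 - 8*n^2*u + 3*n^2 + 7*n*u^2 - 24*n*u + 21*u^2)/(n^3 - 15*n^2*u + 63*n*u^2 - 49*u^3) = (-n - 3)/(-n + 7*u)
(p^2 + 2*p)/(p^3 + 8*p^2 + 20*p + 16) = p/(p^2 + 6*p + 8)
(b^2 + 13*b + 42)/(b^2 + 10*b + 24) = (b + 7)/(b + 4)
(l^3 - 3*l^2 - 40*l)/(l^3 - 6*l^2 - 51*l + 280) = l*(l + 5)/(l^2 + 2*l - 35)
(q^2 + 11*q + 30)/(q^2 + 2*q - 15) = (q + 6)/(q - 3)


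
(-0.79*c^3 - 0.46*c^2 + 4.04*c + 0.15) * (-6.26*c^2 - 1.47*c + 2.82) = 4.9454*c^5 + 4.0409*c^4 - 26.842*c^3 - 8.175*c^2 + 11.1723*c + 0.423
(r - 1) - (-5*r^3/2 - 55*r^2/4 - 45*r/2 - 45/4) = 5*r^3/2 + 55*r^2/4 + 47*r/2 + 41/4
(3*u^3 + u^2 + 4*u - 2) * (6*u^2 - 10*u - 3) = 18*u^5 - 24*u^4 + 5*u^3 - 55*u^2 + 8*u + 6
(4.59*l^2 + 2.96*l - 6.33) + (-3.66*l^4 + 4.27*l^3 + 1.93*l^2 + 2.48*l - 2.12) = -3.66*l^4 + 4.27*l^3 + 6.52*l^2 + 5.44*l - 8.45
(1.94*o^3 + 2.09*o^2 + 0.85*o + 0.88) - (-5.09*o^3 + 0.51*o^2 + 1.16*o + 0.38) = 7.03*o^3 + 1.58*o^2 - 0.31*o + 0.5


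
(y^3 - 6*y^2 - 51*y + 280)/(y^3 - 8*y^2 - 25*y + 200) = (y + 7)/(y + 5)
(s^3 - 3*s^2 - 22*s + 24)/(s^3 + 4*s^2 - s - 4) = (s - 6)/(s + 1)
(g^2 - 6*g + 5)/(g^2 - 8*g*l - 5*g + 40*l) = (g - 1)/(g - 8*l)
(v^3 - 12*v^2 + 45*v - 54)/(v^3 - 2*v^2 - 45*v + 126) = (v - 3)/(v + 7)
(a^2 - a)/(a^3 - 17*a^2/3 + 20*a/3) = 3*(a - 1)/(3*a^2 - 17*a + 20)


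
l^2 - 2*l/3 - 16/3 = (l - 8/3)*(l + 2)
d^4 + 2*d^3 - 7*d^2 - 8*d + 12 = (d - 2)*(d - 1)*(d + 2)*(d + 3)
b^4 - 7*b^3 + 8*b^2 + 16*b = b*(b - 4)^2*(b + 1)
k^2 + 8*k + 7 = (k + 1)*(k + 7)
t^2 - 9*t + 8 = (t - 8)*(t - 1)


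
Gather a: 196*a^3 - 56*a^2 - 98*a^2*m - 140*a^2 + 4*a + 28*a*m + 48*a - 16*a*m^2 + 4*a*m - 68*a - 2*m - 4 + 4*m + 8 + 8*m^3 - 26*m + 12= 196*a^3 + a^2*(-98*m - 196) + a*(-16*m^2 + 32*m - 16) + 8*m^3 - 24*m + 16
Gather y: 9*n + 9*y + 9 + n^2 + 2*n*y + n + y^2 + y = n^2 + 10*n + y^2 + y*(2*n + 10) + 9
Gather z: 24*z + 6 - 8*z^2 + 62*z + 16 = -8*z^2 + 86*z + 22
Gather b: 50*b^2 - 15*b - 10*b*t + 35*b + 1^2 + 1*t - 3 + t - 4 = 50*b^2 + b*(20 - 10*t) + 2*t - 6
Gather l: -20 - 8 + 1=-27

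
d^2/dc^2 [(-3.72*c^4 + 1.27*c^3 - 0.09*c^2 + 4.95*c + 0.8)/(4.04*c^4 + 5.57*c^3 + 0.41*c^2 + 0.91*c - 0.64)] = (208.877696*c^9 + 28.1571840000003*c^8 + 1108.844256*c^7 + 1811.005864*c^6 + 1466.963988*c^5 + 319.18134*c^4 + 281.464128*c^3 + 238.843392*c^2 + 29.816352*c + 7.436832)/(65.939264*c^12 + 272.733936*c^11 + 396.097356*c^10 + 272.723549*c^9 + 131.725815*c^8 + 10.14012*c^7 - 43.353889*c^6 - 8.59032*c^5 - 13.803645*c^4 + 6.165283*c^3 - 1.086144*c^2 + 1.118208*c - 0.262144)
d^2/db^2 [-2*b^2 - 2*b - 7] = -4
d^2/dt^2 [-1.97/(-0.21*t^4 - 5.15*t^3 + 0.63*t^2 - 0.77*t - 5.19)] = ((-4.9644*t^2 - 60.873*t + 2.4822)*(0.21*t^4 + 5.15*t^3 - 0.63*t^2 + 0.77*t + 5.19) + 1.97*(0.84*t^3 + 15.45*t^2 - 1.26*t + 0.77)*(1.68*t^3 + 30.9*t^2 - 2.52*t + 1.54))/(0.21*t^4 + 5.15*t^3 - 0.63*t^2 + 0.77*t + 5.19)^3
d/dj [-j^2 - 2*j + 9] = -2*j - 2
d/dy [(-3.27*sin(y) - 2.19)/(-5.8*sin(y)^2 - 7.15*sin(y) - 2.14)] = (-25.404*sin(y) + 9.483*cos(2*y) - 18.1437)*cos(y)/(5.8*sin(y)^2 + 7.15*sin(y) + 2.14)^2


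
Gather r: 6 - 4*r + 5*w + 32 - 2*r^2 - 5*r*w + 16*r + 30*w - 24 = -2*r^2 + r*(12 - 5*w) + 35*w + 14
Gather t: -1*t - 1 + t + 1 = 0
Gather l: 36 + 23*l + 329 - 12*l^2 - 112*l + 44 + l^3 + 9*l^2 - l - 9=l^3 - 3*l^2 - 90*l + 400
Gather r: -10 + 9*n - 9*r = 9*n - 9*r - 10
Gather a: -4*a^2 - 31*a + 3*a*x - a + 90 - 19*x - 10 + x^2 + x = -4*a^2 + a*(3*x - 32) + x^2 - 18*x + 80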